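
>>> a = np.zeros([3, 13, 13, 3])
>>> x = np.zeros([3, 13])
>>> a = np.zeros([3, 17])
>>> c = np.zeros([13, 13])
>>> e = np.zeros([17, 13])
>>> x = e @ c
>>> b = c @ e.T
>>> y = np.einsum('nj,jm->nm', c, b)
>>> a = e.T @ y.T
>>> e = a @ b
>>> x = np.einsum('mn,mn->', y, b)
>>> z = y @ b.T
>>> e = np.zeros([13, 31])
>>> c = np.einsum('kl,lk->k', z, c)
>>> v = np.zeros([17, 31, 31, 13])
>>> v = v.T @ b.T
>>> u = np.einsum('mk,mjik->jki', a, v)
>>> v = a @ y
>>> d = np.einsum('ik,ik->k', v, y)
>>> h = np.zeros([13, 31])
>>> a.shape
(13, 13)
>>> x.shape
()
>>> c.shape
(13,)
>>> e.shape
(13, 31)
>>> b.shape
(13, 17)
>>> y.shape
(13, 17)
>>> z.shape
(13, 13)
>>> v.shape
(13, 17)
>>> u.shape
(31, 13, 31)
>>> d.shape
(17,)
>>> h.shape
(13, 31)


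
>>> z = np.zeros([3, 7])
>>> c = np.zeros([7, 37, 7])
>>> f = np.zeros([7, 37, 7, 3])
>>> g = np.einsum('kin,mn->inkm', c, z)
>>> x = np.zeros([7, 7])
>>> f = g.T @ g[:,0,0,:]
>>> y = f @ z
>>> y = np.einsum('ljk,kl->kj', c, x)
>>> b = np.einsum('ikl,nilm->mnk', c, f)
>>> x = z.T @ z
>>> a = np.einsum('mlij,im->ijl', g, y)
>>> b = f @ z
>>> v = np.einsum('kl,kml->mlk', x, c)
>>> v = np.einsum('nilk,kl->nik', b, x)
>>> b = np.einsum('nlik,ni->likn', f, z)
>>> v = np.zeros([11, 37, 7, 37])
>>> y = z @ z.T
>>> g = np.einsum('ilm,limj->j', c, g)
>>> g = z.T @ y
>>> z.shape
(3, 7)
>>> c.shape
(7, 37, 7)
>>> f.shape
(3, 7, 7, 3)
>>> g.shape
(7, 3)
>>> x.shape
(7, 7)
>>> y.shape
(3, 3)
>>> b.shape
(7, 7, 3, 3)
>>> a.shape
(7, 3, 7)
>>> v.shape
(11, 37, 7, 37)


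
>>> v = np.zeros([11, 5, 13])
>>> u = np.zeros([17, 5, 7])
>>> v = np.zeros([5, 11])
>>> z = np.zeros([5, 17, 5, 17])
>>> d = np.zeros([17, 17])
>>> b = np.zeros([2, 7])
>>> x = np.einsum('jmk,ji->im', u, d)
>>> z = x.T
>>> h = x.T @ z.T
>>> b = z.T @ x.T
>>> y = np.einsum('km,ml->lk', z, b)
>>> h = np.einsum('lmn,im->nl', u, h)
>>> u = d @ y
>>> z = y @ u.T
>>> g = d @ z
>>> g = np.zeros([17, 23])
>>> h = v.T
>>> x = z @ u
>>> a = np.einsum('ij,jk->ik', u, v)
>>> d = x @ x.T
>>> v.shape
(5, 11)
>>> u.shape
(17, 5)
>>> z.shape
(17, 17)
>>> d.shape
(17, 17)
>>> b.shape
(17, 17)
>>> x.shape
(17, 5)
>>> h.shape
(11, 5)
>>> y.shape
(17, 5)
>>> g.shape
(17, 23)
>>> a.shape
(17, 11)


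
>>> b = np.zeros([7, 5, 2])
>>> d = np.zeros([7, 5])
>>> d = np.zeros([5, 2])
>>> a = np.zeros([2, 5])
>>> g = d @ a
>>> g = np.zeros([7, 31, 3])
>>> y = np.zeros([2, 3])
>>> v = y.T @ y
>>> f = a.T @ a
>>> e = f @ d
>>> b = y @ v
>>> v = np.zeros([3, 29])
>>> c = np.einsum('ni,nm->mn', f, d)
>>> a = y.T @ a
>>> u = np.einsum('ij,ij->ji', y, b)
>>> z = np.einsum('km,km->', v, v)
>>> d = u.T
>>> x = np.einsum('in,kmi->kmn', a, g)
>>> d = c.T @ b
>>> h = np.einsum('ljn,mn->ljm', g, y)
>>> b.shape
(2, 3)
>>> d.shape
(5, 3)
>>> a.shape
(3, 5)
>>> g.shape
(7, 31, 3)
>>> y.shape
(2, 3)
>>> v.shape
(3, 29)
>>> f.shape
(5, 5)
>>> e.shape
(5, 2)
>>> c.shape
(2, 5)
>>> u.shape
(3, 2)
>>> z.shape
()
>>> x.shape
(7, 31, 5)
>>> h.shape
(7, 31, 2)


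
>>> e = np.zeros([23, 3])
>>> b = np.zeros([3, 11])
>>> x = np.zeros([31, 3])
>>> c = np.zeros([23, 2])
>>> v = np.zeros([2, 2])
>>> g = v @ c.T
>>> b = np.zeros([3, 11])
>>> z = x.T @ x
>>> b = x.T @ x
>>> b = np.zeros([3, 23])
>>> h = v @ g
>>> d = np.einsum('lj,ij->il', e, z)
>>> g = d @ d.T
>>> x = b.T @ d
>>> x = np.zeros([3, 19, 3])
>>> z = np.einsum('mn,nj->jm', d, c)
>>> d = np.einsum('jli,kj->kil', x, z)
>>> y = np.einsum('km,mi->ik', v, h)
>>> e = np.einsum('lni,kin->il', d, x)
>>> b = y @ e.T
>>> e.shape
(19, 2)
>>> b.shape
(23, 19)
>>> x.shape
(3, 19, 3)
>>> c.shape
(23, 2)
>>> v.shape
(2, 2)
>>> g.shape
(3, 3)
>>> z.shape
(2, 3)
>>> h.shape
(2, 23)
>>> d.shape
(2, 3, 19)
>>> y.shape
(23, 2)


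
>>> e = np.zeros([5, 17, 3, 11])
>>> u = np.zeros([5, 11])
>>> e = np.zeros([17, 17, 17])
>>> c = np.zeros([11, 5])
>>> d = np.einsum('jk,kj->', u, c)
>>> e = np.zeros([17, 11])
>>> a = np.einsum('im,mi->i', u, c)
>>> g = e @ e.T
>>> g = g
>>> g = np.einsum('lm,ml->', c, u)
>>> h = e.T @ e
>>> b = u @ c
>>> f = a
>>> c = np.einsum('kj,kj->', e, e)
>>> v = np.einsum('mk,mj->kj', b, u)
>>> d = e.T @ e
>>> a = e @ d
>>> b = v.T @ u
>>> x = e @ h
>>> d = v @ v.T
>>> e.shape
(17, 11)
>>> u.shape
(5, 11)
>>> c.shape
()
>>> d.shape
(5, 5)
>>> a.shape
(17, 11)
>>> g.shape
()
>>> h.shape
(11, 11)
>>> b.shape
(11, 11)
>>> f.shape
(5,)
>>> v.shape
(5, 11)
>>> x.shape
(17, 11)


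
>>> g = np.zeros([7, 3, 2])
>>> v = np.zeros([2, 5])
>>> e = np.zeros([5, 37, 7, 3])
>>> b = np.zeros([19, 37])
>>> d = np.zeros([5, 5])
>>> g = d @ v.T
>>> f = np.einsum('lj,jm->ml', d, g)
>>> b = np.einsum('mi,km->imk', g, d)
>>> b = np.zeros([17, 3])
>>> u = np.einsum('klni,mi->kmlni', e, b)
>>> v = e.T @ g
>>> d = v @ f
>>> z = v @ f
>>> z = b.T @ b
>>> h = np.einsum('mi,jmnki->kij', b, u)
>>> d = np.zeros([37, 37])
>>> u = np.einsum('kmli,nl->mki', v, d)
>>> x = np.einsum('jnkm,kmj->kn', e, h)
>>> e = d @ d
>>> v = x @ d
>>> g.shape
(5, 2)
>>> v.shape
(7, 37)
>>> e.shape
(37, 37)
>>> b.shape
(17, 3)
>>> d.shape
(37, 37)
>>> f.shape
(2, 5)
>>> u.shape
(7, 3, 2)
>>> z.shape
(3, 3)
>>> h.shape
(7, 3, 5)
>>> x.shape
(7, 37)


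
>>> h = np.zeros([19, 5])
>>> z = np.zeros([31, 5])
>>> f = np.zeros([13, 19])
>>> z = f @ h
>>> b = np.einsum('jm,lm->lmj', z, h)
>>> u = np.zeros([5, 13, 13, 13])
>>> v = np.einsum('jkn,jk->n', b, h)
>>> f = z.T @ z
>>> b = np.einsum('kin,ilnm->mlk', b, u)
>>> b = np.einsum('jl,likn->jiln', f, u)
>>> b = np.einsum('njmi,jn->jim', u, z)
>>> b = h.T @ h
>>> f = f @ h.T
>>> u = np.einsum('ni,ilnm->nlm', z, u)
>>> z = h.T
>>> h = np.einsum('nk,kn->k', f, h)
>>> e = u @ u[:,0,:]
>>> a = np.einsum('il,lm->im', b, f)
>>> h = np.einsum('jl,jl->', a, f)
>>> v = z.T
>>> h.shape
()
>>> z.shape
(5, 19)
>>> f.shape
(5, 19)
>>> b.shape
(5, 5)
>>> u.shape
(13, 13, 13)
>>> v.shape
(19, 5)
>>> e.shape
(13, 13, 13)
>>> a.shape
(5, 19)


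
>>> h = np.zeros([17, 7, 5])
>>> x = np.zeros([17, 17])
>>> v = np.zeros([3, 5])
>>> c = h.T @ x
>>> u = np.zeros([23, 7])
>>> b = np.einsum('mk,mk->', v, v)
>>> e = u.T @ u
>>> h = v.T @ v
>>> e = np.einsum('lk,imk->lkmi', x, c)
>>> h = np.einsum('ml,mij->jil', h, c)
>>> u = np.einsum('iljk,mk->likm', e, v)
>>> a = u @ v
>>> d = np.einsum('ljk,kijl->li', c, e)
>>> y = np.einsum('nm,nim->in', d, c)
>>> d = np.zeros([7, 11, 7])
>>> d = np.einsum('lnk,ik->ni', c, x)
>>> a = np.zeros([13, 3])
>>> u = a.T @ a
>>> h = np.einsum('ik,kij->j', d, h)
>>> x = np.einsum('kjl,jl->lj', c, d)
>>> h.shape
(5,)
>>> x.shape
(17, 7)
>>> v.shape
(3, 5)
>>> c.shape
(5, 7, 17)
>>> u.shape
(3, 3)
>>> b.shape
()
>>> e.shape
(17, 17, 7, 5)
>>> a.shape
(13, 3)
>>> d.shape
(7, 17)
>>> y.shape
(7, 5)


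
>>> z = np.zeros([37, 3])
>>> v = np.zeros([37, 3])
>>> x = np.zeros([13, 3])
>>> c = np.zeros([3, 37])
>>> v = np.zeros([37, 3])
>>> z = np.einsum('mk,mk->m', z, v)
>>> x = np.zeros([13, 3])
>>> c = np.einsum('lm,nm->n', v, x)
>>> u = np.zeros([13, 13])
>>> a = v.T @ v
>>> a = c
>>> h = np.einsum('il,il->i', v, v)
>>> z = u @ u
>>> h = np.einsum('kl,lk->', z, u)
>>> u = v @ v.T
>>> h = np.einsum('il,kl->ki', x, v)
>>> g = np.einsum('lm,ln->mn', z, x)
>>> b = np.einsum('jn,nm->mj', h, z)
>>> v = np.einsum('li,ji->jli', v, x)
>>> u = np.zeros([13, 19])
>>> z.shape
(13, 13)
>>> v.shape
(13, 37, 3)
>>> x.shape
(13, 3)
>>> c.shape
(13,)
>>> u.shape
(13, 19)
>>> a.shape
(13,)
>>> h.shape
(37, 13)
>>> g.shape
(13, 3)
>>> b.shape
(13, 37)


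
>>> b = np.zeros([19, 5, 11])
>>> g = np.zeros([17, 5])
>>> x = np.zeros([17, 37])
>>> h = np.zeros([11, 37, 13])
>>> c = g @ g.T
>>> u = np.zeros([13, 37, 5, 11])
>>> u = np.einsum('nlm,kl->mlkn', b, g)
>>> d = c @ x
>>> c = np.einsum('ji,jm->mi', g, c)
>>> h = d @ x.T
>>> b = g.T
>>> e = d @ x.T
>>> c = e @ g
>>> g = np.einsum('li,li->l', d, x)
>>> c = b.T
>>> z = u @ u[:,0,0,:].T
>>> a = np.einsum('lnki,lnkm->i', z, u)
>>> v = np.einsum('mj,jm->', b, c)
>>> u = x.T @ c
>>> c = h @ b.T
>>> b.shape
(5, 17)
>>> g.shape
(17,)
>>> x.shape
(17, 37)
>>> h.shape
(17, 17)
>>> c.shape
(17, 5)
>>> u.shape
(37, 5)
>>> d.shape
(17, 37)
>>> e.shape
(17, 17)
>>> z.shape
(11, 5, 17, 11)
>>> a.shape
(11,)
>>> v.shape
()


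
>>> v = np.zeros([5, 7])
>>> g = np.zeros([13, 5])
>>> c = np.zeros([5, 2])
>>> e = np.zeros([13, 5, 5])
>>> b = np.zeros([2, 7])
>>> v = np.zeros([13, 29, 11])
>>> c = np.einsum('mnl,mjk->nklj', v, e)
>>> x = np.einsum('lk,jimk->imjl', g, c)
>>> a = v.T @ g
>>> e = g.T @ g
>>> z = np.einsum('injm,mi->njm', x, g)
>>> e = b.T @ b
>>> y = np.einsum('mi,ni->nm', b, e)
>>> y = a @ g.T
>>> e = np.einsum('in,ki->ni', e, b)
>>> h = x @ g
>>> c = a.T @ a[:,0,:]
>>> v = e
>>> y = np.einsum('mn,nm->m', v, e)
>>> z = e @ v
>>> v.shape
(7, 7)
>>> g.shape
(13, 5)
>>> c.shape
(5, 29, 5)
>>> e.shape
(7, 7)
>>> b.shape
(2, 7)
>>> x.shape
(5, 11, 29, 13)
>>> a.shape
(11, 29, 5)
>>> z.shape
(7, 7)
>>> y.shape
(7,)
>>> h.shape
(5, 11, 29, 5)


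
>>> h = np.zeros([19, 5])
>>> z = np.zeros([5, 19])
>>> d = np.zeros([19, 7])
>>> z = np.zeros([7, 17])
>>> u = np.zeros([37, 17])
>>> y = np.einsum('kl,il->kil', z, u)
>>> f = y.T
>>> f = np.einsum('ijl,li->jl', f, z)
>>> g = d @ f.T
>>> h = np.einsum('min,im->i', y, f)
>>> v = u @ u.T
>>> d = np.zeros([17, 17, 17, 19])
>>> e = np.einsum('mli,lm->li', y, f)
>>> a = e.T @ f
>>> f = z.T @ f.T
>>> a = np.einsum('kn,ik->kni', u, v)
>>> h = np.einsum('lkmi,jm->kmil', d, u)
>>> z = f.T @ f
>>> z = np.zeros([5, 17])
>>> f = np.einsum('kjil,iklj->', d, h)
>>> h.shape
(17, 17, 19, 17)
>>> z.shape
(5, 17)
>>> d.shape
(17, 17, 17, 19)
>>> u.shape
(37, 17)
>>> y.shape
(7, 37, 17)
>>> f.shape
()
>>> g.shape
(19, 37)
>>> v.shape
(37, 37)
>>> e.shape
(37, 17)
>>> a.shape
(37, 17, 37)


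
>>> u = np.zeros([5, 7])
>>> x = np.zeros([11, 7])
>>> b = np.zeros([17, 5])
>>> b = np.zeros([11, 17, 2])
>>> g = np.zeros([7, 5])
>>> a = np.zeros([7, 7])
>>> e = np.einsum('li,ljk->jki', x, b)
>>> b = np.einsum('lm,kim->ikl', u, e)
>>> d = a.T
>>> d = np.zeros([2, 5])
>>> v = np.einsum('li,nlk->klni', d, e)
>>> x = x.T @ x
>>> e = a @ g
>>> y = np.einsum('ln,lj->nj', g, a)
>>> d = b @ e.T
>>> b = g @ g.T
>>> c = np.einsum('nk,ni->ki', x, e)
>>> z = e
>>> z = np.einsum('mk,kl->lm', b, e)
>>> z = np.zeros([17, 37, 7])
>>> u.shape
(5, 7)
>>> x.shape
(7, 7)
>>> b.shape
(7, 7)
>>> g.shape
(7, 5)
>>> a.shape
(7, 7)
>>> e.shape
(7, 5)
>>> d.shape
(2, 17, 7)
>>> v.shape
(7, 2, 17, 5)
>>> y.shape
(5, 7)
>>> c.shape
(7, 5)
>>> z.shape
(17, 37, 7)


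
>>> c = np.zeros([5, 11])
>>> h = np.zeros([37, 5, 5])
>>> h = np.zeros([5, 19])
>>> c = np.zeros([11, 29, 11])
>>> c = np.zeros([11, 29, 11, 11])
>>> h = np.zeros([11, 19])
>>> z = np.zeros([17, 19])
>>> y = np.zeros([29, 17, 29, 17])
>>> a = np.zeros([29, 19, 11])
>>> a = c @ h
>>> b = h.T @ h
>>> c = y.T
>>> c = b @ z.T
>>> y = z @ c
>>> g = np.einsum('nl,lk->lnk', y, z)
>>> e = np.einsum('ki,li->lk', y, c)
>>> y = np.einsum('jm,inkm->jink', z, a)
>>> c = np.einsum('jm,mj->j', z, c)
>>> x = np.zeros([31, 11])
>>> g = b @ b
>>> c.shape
(17,)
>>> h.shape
(11, 19)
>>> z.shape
(17, 19)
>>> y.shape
(17, 11, 29, 11)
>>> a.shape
(11, 29, 11, 19)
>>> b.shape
(19, 19)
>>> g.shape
(19, 19)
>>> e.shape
(19, 17)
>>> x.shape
(31, 11)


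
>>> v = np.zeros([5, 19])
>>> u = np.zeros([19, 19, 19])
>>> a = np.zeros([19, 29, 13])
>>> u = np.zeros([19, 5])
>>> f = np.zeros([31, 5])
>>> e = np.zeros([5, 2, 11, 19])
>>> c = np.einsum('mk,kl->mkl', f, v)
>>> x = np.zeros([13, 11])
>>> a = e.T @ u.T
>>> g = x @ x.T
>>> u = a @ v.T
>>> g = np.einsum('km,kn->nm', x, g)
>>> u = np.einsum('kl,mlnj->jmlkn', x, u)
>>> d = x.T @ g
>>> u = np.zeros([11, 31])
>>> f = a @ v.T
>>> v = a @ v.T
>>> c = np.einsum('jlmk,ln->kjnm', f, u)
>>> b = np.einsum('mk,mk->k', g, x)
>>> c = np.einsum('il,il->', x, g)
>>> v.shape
(19, 11, 2, 5)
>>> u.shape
(11, 31)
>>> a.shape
(19, 11, 2, 19)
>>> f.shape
(19, 11, 2, 5)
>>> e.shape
(5, 2, 11, 19)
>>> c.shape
()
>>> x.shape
(13, 11)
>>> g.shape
(13, 11)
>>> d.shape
(11, 11)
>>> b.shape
(11,)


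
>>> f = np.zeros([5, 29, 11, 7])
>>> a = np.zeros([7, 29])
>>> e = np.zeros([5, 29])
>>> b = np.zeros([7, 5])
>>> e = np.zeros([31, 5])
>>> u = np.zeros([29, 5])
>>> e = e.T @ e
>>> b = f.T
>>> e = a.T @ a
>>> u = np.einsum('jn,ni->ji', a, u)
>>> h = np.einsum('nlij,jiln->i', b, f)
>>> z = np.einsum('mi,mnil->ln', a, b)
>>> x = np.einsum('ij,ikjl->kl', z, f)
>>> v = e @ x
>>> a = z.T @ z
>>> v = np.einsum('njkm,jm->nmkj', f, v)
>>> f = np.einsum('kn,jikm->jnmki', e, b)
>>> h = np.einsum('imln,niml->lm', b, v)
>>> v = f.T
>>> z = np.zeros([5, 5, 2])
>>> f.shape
(7, 29, 5, 29, 11)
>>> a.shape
(11, 11)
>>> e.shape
(29, 29)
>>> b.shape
(7, 11, 29, 5)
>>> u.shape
(7, 5)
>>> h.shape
(29, 11)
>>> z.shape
(5, 5, 2)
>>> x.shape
(29, 7)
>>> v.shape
(11, 29, 5, 29, 7)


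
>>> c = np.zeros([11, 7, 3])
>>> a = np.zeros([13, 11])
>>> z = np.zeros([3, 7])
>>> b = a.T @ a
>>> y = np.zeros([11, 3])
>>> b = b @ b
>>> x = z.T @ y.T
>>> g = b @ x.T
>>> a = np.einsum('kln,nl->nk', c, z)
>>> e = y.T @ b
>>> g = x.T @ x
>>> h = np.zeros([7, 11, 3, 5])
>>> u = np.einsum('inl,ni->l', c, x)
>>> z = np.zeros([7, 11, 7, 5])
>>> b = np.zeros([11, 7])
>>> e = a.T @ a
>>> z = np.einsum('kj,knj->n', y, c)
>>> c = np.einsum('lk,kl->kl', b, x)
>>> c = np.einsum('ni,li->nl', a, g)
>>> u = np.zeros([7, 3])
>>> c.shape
(3, 11)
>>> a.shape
(3, 11)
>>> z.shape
(7,)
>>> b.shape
(11, 7)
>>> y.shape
(11, 3)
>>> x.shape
(7, 11)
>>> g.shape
(11, 11)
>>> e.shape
(11, 11)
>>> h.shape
(7, 11, 3, 5)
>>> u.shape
(7, 3)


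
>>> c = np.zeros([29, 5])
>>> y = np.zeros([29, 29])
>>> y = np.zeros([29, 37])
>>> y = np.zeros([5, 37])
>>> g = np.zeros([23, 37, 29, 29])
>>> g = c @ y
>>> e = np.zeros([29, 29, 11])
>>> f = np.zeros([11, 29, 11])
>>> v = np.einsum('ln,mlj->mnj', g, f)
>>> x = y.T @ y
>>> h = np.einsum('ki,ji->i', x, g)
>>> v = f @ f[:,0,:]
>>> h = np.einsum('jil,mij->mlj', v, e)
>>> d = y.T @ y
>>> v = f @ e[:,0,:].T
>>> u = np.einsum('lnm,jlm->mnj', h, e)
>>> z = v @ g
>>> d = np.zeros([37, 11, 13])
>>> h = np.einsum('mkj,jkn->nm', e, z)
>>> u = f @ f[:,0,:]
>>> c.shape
(29, 5)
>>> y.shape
(5, 37)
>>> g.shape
(29, 37)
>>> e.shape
(29, 29, 11)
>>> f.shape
(11, 29, 11)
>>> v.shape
(11, 29, 29)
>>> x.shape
(37, 37)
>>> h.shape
(37, 29)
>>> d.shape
(37, 11, 13)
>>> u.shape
(11, 29, 11)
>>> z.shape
(11, 29, 37)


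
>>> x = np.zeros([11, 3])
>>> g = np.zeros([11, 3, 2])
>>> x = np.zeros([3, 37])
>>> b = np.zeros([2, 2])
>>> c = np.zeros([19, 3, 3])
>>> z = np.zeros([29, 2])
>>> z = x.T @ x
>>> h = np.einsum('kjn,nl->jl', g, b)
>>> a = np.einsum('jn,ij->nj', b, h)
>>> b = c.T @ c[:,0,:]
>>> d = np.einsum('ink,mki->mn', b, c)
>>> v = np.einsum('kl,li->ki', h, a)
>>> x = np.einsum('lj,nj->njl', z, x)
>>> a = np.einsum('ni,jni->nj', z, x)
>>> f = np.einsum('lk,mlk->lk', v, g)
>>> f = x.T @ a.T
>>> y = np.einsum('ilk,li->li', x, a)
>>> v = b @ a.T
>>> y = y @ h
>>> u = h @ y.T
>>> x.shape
(3, 37, 37)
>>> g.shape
(11, 3, 2)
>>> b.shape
(3, 3, 3)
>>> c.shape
(19, 3, 3)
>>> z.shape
(37, 37)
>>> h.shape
(3, 2)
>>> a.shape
(37, 3)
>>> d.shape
(19, 3)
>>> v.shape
(3, 3, 37)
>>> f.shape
(37, 37, 37)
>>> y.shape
(37, 2)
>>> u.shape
(3, 37)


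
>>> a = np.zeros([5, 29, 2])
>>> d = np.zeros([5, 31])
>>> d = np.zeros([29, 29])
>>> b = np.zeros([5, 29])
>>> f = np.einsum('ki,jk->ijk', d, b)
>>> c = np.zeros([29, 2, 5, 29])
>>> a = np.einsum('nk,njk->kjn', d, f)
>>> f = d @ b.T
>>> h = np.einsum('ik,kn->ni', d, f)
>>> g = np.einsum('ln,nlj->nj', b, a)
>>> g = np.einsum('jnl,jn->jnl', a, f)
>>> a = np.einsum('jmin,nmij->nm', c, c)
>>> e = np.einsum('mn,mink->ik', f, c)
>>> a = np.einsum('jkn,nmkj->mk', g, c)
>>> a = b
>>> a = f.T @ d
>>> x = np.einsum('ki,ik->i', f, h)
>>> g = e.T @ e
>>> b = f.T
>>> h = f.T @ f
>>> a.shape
(5, 29)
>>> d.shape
(29, 29)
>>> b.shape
(5, 29)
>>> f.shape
(29, 5)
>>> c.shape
(29, 2, 5, 29)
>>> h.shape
(5, 5)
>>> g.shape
(29, 29)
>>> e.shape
(2, 29)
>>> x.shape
(5,)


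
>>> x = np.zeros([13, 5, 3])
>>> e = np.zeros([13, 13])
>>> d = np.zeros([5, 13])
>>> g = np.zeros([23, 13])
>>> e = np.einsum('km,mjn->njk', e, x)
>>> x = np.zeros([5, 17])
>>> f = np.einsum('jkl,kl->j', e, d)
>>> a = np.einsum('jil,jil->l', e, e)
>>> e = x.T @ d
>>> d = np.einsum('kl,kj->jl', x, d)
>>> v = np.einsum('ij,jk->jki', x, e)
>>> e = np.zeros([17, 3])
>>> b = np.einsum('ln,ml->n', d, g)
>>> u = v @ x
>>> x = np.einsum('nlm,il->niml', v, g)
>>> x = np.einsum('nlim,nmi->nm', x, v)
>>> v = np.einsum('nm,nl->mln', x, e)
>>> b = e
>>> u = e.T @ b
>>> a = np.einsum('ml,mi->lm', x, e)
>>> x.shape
(17, 13)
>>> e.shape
(17, 3)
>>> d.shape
(13, 17)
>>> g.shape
(23, 13)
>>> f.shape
(3,)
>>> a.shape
(13, 17)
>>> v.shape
(13, 3, 17)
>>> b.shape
(17, 3)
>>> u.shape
(3, 3)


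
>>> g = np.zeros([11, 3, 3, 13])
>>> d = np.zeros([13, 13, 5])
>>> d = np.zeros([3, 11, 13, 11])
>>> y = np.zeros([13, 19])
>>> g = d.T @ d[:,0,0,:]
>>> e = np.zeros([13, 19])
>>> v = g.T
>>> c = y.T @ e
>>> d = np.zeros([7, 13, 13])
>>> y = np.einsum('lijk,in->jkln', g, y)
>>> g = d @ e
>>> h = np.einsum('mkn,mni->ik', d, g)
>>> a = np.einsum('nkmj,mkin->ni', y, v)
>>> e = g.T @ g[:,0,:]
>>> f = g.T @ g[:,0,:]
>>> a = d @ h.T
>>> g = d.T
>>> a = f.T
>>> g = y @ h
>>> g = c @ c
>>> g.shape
(19, 19)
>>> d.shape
(7, 13, 13)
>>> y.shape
(11, 11, 11, 19)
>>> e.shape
(19, 13, 19)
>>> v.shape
(11, 11, 13, 11)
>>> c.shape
(19, 19)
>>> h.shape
(19, 13)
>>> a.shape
(19, 13, 19)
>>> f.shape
(19, 13, 19)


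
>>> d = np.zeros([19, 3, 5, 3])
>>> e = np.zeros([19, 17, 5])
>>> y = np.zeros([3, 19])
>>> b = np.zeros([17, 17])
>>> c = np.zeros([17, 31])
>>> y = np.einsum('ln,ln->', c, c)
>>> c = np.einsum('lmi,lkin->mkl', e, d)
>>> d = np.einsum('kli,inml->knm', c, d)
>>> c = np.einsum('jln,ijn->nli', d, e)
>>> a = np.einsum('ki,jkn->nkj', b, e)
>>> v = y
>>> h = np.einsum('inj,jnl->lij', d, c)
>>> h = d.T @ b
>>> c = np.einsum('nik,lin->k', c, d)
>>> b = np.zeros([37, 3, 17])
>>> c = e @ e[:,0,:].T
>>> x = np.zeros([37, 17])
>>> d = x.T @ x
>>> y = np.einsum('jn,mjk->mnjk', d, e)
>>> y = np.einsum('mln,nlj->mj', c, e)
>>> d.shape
(17, 17)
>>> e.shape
(19, 17, 5)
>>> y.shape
(19, 5)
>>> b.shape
(37, 3, 17)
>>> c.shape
(19, 17, 19)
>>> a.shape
(5, 17, 19)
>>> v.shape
()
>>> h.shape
(5, 3, 17)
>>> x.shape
(37, 17)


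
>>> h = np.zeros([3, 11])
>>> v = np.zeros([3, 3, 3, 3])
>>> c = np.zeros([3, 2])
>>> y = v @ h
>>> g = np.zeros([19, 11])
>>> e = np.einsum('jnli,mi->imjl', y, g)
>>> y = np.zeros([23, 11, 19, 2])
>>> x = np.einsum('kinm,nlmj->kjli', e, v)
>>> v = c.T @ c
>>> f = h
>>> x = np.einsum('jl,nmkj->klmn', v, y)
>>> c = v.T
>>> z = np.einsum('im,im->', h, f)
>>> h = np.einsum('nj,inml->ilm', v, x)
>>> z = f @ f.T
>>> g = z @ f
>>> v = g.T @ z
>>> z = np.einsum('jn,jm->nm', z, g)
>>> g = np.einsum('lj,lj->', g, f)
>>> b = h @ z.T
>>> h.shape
(19, 23, 11)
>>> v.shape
(11, 3)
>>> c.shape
(2, 2)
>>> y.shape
(23, 11, 19, 2)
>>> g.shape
()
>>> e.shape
(11, 19, 3, 3)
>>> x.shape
(19, 2, 11, 23)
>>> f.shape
(3, 11)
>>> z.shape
(3, 11)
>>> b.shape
(19, 23, 3)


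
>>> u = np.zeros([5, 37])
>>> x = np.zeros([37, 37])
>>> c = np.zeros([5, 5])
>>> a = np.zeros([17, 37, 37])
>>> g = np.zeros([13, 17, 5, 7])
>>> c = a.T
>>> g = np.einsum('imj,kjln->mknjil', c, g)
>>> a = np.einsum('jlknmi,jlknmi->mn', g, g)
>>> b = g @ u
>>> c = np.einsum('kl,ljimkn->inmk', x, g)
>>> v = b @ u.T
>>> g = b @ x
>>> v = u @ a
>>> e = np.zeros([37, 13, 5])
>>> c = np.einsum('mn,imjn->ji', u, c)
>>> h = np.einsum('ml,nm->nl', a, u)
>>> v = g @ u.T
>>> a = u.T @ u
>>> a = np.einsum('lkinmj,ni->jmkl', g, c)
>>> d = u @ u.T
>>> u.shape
(5, 37)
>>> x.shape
(37, 37)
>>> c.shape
(17, 7)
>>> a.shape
(37, 37, 13, 37)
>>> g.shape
(37, 13, 7, 17, 37, 37)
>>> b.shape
(37, 13, 7, 17, 37, 37)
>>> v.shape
(37, 13, 7, 17, 37, 5)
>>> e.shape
(37, 13, 5)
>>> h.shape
(5, 17)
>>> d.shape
(5, 5)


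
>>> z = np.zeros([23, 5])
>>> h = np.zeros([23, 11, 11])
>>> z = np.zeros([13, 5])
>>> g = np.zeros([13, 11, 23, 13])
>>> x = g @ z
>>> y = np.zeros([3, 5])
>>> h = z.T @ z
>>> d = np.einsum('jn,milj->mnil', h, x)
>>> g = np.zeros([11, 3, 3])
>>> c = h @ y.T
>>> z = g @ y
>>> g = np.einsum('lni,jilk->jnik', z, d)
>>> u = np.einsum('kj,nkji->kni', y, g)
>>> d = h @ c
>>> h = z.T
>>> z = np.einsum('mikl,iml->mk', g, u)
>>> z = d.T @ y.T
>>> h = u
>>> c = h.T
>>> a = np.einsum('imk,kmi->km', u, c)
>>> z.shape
(3, 3)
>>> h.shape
(3, 13, 23)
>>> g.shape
(13, 3, 5, 23)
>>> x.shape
(13, 11, 23, 5)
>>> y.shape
(3, 5)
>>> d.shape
(5, 3)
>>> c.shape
(23, 13, 3)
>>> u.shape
(3, 13, 23)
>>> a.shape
(23, 13)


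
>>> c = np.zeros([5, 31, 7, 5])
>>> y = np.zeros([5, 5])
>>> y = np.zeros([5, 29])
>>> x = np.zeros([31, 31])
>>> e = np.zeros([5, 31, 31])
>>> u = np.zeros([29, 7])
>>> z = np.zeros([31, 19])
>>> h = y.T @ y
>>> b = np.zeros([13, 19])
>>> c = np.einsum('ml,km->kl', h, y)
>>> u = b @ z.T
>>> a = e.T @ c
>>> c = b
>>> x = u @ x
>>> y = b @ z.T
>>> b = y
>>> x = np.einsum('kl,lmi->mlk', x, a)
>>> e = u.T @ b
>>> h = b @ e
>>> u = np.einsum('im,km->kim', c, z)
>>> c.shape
(13, 19)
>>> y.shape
(13, 31)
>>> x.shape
(31, 31, 13)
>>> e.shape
(31, 31)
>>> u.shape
(31, 13, 19)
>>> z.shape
(31, 19)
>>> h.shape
(13, 31)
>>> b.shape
(13, 31)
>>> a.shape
(31, 31, 29)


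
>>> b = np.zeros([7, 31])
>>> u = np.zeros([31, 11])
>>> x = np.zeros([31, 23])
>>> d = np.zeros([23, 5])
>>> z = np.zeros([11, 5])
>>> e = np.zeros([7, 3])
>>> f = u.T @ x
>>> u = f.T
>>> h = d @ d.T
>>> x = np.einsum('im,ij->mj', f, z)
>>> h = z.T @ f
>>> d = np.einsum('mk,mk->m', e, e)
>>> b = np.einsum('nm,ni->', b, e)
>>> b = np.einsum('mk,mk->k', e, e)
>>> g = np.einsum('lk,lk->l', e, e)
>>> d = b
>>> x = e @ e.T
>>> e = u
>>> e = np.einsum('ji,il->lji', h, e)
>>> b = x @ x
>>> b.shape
(7, 7)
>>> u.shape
(23, 11)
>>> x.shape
(7, 7)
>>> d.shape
(3,)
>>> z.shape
(11, 5)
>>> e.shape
(11, 5, 23)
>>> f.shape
(11, 23)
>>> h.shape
(5, 23)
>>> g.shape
(7,)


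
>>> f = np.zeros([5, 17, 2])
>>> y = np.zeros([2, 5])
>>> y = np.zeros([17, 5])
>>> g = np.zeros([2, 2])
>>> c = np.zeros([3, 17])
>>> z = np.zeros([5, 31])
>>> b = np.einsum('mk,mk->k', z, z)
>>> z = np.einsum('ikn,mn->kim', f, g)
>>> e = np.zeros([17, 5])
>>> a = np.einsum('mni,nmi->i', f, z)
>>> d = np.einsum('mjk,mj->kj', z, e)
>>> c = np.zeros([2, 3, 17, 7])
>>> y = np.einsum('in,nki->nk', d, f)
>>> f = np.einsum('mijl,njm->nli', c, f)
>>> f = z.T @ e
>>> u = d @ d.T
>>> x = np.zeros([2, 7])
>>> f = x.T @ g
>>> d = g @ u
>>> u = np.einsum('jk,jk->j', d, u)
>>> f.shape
(7, 2)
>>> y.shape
(5, 17)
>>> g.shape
(2, 2)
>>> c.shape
(2, 3, 17, 7)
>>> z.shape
(17, 5, 2)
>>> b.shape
(31,)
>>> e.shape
(17, 5)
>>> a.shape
(2,)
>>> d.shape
(2, 2)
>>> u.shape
(2,)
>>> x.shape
(2, 7)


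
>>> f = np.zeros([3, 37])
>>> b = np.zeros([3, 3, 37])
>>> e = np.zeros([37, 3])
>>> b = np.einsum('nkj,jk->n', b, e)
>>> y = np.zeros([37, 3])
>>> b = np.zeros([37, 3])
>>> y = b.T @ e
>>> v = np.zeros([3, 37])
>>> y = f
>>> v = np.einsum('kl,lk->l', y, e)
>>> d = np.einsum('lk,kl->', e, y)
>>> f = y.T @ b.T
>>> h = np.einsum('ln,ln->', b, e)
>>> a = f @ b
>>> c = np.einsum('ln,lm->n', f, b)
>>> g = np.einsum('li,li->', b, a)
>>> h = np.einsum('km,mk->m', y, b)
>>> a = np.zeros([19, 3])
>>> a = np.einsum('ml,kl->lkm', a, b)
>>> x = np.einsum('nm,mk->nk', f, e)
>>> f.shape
(37, 37)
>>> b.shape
(37, 3)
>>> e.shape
(37, 3)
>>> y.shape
(3, 37)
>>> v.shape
(37,)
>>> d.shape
()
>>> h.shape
(37,)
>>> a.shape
(3, 37, 19)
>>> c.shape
(37,)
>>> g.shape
()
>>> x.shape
(37, 3)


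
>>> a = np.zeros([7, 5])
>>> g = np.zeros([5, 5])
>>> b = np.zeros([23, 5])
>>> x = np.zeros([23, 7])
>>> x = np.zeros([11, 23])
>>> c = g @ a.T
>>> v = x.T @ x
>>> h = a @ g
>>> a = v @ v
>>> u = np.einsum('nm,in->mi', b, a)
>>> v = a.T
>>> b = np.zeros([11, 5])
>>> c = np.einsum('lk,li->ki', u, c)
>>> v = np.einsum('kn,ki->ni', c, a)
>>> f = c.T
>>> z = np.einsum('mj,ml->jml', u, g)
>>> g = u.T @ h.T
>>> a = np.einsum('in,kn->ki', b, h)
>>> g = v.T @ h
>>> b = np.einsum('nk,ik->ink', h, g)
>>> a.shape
(7, 11)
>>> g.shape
(23, 5)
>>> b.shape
(23, 7, 5)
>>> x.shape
(11, 23)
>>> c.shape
(23, 7)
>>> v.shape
(7, 23)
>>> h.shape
(7, 5)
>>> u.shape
(5, 23)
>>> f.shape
(7, 23)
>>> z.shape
(23, 5, 5)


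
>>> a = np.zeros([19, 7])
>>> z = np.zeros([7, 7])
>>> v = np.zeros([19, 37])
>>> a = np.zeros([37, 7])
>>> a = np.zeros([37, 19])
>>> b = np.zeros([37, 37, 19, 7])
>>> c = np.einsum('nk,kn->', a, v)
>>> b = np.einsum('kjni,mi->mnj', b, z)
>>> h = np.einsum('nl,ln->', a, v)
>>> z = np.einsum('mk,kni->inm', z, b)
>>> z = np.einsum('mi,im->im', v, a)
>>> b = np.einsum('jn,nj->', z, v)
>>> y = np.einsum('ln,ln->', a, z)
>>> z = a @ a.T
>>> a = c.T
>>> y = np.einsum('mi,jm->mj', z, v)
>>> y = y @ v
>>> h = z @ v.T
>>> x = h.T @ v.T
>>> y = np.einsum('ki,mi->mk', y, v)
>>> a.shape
()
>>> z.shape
(37, 37)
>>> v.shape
(19, 37)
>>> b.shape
()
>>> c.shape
()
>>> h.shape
(37, 19)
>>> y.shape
(19, 37)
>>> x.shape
(19, 19)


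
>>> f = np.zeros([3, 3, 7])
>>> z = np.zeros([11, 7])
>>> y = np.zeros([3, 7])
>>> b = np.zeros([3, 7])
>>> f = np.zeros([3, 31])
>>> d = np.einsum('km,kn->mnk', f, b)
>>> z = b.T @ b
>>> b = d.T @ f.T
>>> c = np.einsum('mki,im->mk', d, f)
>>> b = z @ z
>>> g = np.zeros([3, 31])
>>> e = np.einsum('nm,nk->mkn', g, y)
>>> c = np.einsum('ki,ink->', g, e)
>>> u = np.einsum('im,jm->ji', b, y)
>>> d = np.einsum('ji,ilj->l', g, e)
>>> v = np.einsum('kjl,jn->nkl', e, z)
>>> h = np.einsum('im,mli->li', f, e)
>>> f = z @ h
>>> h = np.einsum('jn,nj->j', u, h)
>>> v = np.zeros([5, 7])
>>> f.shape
(7, 3)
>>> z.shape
(7, 7)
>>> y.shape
(3, 7)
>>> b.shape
(7, 7)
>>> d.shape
(7,)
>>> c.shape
()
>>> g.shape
(3, 31)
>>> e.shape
(31, 7, 3)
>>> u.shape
(3, 7)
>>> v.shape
(5, 7)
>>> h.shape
(3,)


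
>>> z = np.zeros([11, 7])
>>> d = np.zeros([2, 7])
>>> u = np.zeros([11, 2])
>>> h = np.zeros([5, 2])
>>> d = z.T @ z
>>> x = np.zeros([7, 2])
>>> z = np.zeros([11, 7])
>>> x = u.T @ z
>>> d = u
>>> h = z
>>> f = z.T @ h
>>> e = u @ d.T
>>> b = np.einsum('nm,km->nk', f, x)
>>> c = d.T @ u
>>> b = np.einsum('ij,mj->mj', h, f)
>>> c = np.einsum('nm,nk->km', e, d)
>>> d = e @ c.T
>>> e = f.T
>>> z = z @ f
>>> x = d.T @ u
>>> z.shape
(11, 7)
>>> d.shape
(11, 2)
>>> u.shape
(11, 2)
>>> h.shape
(11, 7)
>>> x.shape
(2, 2)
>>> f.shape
(7, 7)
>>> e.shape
(7, 7)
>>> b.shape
(7, 7)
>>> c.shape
(2, 11)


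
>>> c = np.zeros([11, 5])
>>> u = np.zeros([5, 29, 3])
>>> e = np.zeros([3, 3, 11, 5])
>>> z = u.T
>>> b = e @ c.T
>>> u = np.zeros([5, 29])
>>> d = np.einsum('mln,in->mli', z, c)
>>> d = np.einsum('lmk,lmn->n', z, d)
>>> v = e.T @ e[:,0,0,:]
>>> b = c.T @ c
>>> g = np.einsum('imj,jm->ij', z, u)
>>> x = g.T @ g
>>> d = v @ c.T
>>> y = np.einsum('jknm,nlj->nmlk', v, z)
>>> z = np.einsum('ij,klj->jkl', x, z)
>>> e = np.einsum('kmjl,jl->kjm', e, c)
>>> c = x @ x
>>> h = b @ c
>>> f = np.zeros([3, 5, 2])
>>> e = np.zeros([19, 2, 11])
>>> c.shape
(5, 5)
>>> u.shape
(5, 29)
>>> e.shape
(19, 2, 11)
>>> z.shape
(5, 3, 29)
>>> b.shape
(5, 5)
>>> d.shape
(5, 11, 3, 11)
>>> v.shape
(5, 11, 3, 5)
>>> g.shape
(3, 5)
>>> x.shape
(5, 5)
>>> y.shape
(3, 5, 29, 11)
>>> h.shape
(5, 5)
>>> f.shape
(3, 5, 2)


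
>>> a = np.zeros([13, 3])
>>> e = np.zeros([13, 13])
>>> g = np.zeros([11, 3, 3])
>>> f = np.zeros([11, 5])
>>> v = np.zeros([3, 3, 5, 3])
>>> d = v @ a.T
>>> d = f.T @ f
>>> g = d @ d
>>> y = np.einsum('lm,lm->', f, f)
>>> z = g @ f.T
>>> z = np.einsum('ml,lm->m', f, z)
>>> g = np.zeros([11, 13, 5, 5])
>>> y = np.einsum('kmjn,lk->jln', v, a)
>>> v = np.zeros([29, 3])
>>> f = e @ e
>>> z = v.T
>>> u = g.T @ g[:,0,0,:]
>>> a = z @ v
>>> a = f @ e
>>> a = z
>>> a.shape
(3, 29)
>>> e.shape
(13, 13)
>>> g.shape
(11, 13, 5, 5)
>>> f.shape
(13, 13)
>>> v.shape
(29, 3)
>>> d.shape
(5, 5)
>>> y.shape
(5, 13, 3)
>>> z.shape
(3, 29)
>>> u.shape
(5, 5, 13, 5)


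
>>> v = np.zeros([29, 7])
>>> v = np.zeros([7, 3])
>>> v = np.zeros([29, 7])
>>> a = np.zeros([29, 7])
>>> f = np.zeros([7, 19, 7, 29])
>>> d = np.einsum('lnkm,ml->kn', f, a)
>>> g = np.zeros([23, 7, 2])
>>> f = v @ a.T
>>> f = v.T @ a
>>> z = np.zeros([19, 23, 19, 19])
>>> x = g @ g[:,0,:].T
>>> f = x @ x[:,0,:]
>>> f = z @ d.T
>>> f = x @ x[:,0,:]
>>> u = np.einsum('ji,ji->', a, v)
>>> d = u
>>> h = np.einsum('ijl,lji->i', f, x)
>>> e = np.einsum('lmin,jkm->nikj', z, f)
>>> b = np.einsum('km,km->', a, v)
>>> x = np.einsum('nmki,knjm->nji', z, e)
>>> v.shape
(29, 7)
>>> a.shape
(29, 7)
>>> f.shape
(23, 7, 23)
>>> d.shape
()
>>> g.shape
(23, 7, 2)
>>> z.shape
(19, 23, 19, 19)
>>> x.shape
(19, 7, 19)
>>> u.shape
()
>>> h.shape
(23,)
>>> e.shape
(19, 19, 7, 23)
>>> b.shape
()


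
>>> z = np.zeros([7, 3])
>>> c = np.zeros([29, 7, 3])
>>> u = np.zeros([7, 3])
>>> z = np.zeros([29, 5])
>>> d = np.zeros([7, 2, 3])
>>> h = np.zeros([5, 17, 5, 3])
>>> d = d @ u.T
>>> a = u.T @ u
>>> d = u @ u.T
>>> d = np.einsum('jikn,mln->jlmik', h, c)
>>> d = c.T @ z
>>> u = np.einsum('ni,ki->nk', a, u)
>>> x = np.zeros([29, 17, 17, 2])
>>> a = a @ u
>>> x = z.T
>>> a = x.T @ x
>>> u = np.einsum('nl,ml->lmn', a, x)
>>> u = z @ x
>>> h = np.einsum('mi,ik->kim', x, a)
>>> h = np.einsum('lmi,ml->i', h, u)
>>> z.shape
(29, 5)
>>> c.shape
(29, 7, 3)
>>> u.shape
(29, 29)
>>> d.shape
(3, 7, 5)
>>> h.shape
(5,)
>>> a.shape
(29, 29)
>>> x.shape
(5, 29)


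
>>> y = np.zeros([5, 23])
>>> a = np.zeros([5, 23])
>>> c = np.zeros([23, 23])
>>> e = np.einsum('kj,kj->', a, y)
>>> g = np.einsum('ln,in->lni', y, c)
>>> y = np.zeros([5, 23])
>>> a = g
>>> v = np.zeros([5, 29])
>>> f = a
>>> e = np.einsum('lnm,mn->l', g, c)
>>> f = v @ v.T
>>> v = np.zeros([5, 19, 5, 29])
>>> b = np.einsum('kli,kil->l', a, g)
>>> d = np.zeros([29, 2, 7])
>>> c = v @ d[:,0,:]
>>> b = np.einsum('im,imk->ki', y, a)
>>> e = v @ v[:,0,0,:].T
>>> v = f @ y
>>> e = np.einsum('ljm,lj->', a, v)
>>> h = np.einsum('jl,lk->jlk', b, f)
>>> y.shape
(5, 23)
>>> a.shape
(5, 23, 23)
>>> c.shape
(5, 19, 5, 7)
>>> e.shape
()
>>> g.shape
(5, 23, 23)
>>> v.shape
(5, 23)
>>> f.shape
(5, 5)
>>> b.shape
(23, 5)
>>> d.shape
(29, 2, 7)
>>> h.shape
(23, 5, 5)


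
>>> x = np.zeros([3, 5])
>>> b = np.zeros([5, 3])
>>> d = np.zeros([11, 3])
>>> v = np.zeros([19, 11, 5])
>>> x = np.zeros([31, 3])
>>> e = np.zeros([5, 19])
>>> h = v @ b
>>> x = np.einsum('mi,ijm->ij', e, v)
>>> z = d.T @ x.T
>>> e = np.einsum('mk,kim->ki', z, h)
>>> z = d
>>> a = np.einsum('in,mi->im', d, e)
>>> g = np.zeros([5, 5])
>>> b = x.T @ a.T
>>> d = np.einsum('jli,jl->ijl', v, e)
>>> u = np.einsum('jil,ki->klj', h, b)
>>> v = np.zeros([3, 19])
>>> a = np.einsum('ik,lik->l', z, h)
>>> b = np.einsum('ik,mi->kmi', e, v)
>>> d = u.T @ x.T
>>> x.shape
(19, 11)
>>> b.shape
(11, 3, 19)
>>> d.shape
(19, 3, 19)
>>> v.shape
(3, 19)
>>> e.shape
(19, 11)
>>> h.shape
(19, 11, 3)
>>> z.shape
(11, 3)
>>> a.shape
(19,)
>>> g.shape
(5, 5)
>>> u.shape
(11, 3, 19)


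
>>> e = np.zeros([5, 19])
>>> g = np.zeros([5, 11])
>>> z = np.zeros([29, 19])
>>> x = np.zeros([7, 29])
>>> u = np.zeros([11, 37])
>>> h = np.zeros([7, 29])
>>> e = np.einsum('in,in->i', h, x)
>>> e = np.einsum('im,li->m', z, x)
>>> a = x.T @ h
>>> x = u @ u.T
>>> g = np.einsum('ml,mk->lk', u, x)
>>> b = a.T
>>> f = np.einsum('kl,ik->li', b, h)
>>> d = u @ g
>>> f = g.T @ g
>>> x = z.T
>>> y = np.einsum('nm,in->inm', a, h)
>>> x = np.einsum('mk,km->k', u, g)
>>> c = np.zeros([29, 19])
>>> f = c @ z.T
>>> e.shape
(19,)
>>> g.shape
(37, 11)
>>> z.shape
(29, 19)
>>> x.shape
(37,)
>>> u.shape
(11, 37)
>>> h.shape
(7, 29)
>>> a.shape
(29, 29)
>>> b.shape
(29, 29)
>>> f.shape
(29, 29)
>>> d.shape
(11, 11)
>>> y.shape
(7, 29, 29)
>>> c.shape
(29, 19)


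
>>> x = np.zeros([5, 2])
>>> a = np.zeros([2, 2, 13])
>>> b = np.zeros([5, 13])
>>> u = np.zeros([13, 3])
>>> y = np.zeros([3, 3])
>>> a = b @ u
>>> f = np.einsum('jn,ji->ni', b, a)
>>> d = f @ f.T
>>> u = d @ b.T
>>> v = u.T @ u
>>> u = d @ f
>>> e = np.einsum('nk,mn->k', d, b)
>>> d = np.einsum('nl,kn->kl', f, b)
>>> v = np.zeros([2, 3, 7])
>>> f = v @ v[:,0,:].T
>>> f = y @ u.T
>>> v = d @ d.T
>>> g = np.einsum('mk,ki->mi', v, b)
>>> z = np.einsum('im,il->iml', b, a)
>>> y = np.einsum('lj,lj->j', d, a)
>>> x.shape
(5, 2)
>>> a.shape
(5, 3)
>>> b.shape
(5, 13)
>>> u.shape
(13, 3)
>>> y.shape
(3,)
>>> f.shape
(3, 13)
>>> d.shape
(5, 3)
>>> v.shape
(5, 5)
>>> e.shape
(13,)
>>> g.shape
(5, 13)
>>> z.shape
(5, 13, 3)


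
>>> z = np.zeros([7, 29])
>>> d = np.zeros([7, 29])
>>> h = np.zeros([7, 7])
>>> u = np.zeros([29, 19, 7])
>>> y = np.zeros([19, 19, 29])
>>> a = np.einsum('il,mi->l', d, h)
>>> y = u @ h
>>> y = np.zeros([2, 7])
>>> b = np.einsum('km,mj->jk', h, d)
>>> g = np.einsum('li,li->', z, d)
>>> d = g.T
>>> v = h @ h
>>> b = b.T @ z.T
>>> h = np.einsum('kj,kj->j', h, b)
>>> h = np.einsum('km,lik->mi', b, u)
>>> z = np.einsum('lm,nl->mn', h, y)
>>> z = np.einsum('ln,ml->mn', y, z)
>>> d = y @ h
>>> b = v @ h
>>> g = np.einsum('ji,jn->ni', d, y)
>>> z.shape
(19, 7)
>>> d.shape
(2, 19)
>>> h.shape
(7, 19)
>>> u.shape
(29, 19, 7)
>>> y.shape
(2, 7)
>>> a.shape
(29,)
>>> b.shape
(7, 19)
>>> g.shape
(7, 19)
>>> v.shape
(7, 7)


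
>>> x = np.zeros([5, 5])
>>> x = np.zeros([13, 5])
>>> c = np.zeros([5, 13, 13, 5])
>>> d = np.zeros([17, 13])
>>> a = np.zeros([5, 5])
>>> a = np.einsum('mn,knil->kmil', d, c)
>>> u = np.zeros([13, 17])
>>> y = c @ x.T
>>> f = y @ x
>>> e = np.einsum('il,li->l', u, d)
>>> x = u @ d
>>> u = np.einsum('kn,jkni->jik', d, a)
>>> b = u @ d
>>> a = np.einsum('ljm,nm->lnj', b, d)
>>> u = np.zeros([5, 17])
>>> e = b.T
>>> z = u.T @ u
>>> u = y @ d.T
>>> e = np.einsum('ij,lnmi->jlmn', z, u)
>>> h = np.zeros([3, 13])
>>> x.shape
(13, 13)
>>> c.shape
(5, 13, 13, 5)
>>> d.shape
(17, 13)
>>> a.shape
(5, 17, 5)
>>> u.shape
(5, 13, 13, 17)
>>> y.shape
(5, 13, 13, 13)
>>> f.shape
(5, 13, 13, 5)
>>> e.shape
(17, 5, 13, 13)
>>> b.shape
(5, 5, 13)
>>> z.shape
(17, 17)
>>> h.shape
(3, 13)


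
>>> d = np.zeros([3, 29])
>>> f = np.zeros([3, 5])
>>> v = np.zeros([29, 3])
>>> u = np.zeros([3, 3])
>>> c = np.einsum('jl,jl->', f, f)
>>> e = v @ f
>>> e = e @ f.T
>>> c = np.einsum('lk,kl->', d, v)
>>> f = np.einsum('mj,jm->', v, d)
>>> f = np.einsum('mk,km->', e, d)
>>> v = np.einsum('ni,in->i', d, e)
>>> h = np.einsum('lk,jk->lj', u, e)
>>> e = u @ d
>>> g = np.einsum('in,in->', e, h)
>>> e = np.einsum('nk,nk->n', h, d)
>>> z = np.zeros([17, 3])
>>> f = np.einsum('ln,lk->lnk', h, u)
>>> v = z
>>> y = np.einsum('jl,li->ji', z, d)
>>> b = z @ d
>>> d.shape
(3, 29)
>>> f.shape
(3, 29, 3)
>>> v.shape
(17, 3)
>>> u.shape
(3, 3)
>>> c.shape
()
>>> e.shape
(3,)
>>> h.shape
(3, 29)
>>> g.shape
()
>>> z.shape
(17, 3)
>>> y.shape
(17, 29)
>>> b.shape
(17, 29)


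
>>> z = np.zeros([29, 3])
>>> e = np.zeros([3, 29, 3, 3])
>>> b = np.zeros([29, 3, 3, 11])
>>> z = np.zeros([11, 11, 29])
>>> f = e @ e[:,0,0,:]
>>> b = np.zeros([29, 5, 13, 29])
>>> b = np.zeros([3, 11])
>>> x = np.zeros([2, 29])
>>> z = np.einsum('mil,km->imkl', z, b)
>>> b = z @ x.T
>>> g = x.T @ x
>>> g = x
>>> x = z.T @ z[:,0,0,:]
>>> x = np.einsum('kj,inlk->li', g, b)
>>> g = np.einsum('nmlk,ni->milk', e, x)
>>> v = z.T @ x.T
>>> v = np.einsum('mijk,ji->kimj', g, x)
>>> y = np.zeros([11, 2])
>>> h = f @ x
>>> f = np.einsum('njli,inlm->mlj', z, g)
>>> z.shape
(11, 11, 3, 29)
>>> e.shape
(3, 29, 3, 3)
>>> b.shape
(11, 11, 3, 2)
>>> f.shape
(3, 3, 11)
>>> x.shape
(3, 11)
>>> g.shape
(29, 11, 3, 3)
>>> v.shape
(3, 11, 29, 3)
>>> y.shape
(11, 2)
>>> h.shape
(3, 29, 3, 11)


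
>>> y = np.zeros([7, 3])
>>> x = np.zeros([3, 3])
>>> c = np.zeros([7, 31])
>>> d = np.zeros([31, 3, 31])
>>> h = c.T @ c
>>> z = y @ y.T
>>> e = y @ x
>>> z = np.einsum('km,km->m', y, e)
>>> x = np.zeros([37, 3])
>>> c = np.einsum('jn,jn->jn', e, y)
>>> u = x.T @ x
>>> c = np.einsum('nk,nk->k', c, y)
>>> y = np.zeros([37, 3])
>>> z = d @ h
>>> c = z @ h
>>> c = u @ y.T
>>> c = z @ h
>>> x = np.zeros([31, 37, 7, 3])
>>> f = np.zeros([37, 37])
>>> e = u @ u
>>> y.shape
(37, 3)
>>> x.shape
(31, 37, 7, 3)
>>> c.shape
(31, 3, 31)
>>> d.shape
(31, 3, 31)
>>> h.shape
(31, 31)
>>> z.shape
(31, 3, 31)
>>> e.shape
(3, 3)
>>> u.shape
(3, 3)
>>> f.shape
(37, 37)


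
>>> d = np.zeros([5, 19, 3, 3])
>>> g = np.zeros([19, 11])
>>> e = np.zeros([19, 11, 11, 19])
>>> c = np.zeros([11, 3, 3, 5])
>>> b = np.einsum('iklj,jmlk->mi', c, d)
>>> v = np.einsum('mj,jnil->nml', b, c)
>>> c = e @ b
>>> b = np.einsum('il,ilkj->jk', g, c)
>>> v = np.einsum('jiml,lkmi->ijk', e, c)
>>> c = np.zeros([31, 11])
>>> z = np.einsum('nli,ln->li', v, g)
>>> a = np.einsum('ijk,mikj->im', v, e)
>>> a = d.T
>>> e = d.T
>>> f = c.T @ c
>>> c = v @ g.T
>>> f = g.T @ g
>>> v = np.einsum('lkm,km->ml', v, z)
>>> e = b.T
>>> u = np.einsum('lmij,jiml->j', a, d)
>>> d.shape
(5, 19, 3, 3)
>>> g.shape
(19, 11)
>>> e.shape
(11, 11)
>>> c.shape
(11, 19, 19)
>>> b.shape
(11, 11)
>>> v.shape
(11, 11)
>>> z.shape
(19, 11)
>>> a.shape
(3, 3, 19, 5)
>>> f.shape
(11, 11)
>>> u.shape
(5,)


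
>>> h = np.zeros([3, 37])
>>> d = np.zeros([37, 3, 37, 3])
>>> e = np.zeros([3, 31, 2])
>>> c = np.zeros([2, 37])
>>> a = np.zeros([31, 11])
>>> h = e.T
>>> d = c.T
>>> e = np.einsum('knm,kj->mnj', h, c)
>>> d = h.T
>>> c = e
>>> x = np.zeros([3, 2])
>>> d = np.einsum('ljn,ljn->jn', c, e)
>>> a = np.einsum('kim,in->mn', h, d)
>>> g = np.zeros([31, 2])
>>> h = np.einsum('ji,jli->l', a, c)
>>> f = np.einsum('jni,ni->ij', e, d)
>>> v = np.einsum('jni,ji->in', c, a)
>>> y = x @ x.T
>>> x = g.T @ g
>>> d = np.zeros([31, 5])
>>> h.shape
(31,)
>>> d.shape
(31, 5)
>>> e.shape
(3, 31, 37)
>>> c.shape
(3, 31, 37)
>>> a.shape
(3, 37)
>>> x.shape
(2, 2)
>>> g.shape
(31, 2)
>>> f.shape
(37, 3)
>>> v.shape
(37, 31)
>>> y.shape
(3, 3)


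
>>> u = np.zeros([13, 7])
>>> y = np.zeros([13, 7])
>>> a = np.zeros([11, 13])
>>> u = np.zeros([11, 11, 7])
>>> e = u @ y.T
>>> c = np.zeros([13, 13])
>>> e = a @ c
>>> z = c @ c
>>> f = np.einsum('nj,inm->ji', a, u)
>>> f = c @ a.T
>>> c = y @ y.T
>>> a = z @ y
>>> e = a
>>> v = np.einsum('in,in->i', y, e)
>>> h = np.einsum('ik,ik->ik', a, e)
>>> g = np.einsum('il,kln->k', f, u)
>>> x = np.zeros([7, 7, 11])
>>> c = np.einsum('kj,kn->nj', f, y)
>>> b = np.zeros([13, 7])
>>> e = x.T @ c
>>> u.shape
(11, 11, 7)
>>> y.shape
(13, 7)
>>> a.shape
(13, 7)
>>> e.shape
(11, 7, 11)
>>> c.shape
(7, 11)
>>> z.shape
(13, 13)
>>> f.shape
(13, 11)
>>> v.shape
(13,)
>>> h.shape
(13, 7)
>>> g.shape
(11,)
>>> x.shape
(7, 7, 11)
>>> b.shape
(13, 7)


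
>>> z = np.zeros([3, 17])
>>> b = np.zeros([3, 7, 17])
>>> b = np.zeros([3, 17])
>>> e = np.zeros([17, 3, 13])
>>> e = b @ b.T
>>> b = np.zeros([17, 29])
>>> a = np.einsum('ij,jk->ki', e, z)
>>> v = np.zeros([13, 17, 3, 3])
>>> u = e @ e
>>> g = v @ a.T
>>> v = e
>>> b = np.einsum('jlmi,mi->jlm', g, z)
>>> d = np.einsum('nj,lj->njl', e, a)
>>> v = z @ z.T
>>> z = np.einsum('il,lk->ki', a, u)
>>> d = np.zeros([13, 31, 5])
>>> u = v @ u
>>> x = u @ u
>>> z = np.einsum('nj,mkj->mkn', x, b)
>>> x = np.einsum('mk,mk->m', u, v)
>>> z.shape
(13, 17, 3)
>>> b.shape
(13, 17, 3)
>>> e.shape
(3, 3)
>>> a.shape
(17, 3)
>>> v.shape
(3, 3)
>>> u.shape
(3, 3)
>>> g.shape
(13, 17, 3, 17)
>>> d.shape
(13, 31, 5)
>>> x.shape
(3,)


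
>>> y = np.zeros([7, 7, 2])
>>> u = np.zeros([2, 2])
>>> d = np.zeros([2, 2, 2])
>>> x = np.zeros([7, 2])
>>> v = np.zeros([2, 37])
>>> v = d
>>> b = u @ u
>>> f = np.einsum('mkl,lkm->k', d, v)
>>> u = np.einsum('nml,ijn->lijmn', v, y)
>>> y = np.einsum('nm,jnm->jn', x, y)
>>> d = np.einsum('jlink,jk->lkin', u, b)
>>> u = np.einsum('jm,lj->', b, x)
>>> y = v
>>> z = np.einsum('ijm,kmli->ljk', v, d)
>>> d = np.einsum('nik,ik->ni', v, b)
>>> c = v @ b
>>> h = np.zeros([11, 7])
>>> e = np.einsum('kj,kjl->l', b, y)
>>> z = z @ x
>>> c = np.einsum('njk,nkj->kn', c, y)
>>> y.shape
(2, 2, 2)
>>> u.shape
()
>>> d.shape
(2, 2)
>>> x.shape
(7, 2)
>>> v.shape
(2, 2, 2)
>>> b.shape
(2, 2)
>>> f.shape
(2,)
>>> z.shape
(7, 2, 2)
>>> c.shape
(2, 2)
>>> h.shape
(11, 7)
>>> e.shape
(2,)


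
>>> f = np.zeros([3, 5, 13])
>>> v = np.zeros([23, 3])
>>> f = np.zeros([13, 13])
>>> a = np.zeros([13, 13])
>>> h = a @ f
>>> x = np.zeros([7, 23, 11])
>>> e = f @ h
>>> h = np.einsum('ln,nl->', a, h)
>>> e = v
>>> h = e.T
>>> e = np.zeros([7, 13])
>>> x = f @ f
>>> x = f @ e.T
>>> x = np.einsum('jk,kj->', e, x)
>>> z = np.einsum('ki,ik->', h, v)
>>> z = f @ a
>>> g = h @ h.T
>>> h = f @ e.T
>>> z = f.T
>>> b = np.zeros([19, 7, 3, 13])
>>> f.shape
(13, 13)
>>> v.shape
(23, 3)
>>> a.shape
(13, 13)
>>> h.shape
(13, 7)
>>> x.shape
()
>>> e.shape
(7, 13)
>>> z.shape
(13, 13)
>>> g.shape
(3, 3)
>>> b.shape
(19, 7, 3, 13)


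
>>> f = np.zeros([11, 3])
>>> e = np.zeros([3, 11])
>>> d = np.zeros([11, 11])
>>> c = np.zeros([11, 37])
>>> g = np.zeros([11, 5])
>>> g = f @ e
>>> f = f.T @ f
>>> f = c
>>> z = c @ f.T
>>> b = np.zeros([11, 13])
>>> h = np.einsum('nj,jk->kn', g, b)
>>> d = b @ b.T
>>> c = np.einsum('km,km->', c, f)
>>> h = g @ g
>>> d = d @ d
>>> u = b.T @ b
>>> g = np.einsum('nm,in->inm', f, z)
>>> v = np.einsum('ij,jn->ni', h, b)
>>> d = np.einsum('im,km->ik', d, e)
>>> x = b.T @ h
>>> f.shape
(11, 37)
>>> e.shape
(3, 11)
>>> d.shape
(11, 3)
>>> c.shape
()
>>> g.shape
(11, 11, 37)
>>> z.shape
(11, 11)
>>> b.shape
(11, 13)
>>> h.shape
(11, 11)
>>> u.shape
(13, 13)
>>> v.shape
(13, 11)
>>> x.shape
(13, 11)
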